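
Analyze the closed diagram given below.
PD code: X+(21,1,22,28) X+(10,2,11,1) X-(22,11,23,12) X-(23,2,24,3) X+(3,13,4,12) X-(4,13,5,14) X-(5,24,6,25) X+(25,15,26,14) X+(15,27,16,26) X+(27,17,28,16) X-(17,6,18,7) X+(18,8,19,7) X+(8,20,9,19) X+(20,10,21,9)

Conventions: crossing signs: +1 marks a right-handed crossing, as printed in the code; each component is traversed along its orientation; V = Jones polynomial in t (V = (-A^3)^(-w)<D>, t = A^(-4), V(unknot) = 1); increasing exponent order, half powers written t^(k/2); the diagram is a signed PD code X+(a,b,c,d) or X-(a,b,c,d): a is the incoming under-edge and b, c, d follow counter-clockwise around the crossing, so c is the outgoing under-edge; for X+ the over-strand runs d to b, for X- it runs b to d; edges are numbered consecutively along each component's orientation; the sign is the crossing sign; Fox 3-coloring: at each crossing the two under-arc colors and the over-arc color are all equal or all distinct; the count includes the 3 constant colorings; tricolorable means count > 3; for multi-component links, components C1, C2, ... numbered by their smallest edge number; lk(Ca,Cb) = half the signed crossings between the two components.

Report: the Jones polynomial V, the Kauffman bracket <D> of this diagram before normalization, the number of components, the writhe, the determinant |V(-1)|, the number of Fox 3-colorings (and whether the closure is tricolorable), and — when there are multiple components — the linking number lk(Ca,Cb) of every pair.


Jones polynomial: V(t) = t + t^3 - t^4
<D> = -A^-4 + 1 + A^8; writhe +4
components 1, writhe +4 (14 crossings)
3-colorings: 9 of 3^14, det 3 — tricolorable
note: w = +4 shifts under R1 moves; the (-A^3)^(-4) factor cancels that in V


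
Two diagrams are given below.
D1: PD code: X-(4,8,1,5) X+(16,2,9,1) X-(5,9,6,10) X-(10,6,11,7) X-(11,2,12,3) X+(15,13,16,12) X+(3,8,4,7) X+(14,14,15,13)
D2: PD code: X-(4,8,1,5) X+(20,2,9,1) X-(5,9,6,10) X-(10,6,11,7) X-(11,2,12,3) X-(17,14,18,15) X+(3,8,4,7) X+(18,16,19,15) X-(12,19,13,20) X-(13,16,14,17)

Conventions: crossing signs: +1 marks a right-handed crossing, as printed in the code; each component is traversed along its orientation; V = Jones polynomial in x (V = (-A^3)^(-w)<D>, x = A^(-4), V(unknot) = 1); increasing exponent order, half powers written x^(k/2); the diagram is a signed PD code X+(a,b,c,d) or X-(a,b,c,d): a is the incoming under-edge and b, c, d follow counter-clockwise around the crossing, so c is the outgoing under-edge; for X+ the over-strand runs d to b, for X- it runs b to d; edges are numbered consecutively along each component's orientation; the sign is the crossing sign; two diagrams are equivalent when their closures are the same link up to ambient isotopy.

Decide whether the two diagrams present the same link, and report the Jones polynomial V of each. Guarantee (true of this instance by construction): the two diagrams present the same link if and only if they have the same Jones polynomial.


equivalent: yes
D1 (bracket 1 + A^4 + A^8 + A^12; 8 crossings at w = 0): V = x^-3 + x^-2 + x^-1 + 1
V(D2) = x^-3 + x^-2 + x^-1 + 1  (w -4, c 10, <D> = A^-12 + A^-8 + A^-4 + 1)
key observation: one V(x) for all 2 diagrams — one class (guaranteed)


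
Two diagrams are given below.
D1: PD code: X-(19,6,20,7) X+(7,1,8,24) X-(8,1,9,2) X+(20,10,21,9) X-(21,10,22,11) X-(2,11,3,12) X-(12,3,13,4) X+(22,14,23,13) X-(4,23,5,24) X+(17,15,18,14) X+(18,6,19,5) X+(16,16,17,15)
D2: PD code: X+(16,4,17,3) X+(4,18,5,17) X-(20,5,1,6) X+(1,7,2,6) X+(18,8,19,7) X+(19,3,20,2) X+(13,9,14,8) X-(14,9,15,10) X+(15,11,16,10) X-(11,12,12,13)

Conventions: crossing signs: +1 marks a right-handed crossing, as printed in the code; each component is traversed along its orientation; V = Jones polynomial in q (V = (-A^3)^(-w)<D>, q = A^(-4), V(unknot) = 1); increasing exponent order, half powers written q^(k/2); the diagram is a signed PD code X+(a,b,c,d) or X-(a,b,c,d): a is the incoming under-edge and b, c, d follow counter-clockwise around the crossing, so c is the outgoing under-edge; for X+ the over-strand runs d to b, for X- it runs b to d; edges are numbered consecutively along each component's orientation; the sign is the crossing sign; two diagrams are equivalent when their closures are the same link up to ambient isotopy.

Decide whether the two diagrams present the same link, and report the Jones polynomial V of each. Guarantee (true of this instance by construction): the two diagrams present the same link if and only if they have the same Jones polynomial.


equivalent: no
D1 (bracket A^4 + A^12 - A^16; 12 crossings at w = 0): V = -q^-4 + q^-3 + q^-1
V(D2) = q + q^3 - q^4  [10 crossings, <D> = -A^-4 + 1 + A^8, w = +4]
observation: comparing 2 Jones polynomials yields 2 groups


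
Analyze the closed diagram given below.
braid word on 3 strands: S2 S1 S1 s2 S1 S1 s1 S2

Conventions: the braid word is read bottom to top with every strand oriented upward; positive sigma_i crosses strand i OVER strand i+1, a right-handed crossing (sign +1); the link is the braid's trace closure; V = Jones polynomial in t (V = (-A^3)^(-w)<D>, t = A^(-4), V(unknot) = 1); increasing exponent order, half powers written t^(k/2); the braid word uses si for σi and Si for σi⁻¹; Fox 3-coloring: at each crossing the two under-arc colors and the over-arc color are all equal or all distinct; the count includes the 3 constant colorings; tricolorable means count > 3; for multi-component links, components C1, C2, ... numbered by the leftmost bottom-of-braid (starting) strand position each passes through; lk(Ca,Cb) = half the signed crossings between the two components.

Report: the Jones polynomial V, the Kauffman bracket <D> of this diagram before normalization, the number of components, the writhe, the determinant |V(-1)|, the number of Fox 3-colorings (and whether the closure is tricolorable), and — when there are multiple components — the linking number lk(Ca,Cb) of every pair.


V = -t^-6 + t^-5 - t^-4 + 2t^-3 - t^-2 + t^-1
<D> = A^-8 - A^-4 + 2 - A^4 + A^8 - A^12 (w = -4)
1 component over 8 crossings, w = -4
3 Fox colorings among 3^8, |V(-1)| = 7: not tricolorable
why: |V(-1)| = 7: so not tricolorable, since 3 does not divide 7


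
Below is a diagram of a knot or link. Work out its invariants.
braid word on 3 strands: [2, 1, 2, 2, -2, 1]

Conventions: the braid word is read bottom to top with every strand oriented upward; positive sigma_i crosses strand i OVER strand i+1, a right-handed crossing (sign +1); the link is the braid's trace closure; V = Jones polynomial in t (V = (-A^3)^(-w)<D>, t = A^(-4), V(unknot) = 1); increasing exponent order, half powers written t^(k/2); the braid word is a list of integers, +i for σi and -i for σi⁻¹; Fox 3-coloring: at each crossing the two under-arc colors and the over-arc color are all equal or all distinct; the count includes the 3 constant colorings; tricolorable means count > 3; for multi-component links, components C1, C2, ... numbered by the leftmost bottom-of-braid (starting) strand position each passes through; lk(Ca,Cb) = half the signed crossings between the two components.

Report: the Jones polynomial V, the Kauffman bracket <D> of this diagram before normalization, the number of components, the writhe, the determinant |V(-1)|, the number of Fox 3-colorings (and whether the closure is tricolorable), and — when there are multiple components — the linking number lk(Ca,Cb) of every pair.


V(t) = t + t^3 - t^4
bracket: -A^-4 + 1 + A^8, w = +4
1 component, writhe +4, over 6 crossings
det 3, colorings 9 of 3^6 — tricolorable
observation: w = +4 (over 6 crossings) is diagram-only; (-A^3)^(-4) removes it from V


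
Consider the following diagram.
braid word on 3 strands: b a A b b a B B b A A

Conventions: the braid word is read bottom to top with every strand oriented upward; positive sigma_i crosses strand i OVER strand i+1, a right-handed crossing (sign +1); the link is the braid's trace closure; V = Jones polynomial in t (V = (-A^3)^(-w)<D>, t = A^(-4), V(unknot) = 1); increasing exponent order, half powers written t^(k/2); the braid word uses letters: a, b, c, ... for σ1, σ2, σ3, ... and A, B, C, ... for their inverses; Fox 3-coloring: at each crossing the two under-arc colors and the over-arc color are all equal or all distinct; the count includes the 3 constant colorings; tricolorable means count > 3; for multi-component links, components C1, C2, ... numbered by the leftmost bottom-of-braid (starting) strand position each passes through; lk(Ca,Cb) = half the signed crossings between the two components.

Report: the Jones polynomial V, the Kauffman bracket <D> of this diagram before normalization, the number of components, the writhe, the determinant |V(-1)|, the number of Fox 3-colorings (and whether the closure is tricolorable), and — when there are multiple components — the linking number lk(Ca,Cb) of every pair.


Jones polynomial: V(t) = -t^(-3/2) + t^(-1/2) - 2t^(1/2) + t^(3/2) - 2t^(5/2) + t^(7/2)
<D> = -A^-11 + 2A^-7 - A^-3 + 2A - A^5 + A^9; writhe +1
components 2, writhe +1 (11 crossings)
linking number lk(C1,C2) = 0
3-colorings: 3 of 3^11, det 8 — not tricolorable
note: summing lk over 1 pair gives 0


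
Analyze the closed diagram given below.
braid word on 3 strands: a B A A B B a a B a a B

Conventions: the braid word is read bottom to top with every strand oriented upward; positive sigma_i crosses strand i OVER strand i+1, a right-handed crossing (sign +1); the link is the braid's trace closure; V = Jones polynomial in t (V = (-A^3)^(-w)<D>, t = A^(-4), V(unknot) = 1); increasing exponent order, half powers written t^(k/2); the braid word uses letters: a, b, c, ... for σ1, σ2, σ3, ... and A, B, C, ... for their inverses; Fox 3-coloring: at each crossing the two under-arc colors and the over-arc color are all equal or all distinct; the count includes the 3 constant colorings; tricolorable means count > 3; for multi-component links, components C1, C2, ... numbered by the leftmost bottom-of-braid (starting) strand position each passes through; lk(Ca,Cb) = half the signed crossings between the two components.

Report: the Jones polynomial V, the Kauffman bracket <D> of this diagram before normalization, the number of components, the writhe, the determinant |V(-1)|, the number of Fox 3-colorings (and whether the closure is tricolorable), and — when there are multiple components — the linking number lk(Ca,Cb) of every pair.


V(t) = -t^-7 + 3t^-6 - 6t^-5 + 8t^-4 - 10t^-3 + 12t^-2 - 10t^-1 + 9 - 6t + 3t^2 - t^3
bracket: -A^-18 + 3A^-14 - 6A^-10 + 9A^-6 - 10A^-2 + 12A^2 - 10A^6 + 8A^10 - 6A^14 + 3A^18 - A^22, w = -2
1 component, writhe -2, over 12 crossings
det 69, colorings 9 of 3^12 — tricolorable
observation: the span of V is 10, forcing >= 10 crossings in any diagram


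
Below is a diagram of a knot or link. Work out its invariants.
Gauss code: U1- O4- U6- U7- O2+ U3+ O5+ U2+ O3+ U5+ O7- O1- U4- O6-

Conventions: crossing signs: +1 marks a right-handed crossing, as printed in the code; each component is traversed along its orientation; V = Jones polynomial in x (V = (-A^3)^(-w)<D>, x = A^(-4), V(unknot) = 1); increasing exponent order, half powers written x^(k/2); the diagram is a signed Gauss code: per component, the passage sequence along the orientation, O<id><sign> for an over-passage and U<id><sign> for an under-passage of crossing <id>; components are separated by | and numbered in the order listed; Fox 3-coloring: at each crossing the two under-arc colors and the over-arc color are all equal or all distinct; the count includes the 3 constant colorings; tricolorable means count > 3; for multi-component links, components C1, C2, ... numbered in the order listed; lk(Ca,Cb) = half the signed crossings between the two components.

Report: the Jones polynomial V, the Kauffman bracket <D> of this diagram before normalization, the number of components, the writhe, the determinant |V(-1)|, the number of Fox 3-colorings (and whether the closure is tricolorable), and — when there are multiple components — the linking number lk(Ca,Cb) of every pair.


V(x) = -x^-3 + x^-2 - x^-1 + 3 - x + x^2 - x^3
bracket: A^-15 - A^-11 + A^-7 - 3A^-3 + A - A^5 + A^9, w = -1
1 component, writhe -1, over 7 crossings
det 9, colorings 27 of 3^7 — tricolorable
observation: V spans 6 powers of x: at least 6 crossings in any diagram


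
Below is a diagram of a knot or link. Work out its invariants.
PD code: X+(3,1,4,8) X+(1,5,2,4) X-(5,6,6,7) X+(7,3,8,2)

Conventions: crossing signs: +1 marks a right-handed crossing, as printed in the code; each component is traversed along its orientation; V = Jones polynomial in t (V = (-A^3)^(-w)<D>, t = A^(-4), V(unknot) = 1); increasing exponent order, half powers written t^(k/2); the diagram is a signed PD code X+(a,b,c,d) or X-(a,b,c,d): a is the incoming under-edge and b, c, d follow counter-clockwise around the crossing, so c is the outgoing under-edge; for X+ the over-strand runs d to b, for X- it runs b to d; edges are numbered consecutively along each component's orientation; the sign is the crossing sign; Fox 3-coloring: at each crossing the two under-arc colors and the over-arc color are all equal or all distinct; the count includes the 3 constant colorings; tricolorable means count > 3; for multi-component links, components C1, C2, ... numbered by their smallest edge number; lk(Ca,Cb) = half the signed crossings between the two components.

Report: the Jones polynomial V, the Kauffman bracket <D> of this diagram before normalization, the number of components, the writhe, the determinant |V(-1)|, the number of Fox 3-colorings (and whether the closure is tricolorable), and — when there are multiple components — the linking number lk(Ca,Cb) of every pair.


V = t + t^3 - t^4
<D> = -A^-10 + A^-6 + A^2 (w = +2)
1 component over 4 crossings, w = +2
9 Fox colorings among 3^4, |V(-1)| = 3: tricolorable
why: |V(-1)| = 3: so tricolorable, since 3 divides 3


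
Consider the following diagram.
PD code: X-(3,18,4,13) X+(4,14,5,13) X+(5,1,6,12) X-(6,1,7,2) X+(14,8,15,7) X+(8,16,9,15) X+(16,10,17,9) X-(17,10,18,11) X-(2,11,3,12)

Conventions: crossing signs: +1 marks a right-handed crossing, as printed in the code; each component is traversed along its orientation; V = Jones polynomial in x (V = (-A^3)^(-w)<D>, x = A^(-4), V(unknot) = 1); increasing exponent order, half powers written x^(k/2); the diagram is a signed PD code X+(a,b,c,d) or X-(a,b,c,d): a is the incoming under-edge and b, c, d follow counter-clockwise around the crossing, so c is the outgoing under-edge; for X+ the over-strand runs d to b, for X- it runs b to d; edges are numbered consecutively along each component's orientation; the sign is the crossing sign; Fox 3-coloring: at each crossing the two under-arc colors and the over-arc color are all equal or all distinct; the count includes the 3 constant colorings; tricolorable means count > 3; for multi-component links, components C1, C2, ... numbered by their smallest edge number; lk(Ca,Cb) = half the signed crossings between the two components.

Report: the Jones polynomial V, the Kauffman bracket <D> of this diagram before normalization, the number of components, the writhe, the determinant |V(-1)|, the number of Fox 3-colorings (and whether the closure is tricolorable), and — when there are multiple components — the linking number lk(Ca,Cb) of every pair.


V = -x^(1/2) - x^(5/2)
<D> = A^-7 + A (w = +1)
2 components over 9 crossings, w = +1
lk(C1,C2): +1
3 Fox colorings among 3^9, |V(-1)| = 2: not tricolorable
why: span 2 respects span(V) <= c + mu - 1 = 10 for this 2-component diagram


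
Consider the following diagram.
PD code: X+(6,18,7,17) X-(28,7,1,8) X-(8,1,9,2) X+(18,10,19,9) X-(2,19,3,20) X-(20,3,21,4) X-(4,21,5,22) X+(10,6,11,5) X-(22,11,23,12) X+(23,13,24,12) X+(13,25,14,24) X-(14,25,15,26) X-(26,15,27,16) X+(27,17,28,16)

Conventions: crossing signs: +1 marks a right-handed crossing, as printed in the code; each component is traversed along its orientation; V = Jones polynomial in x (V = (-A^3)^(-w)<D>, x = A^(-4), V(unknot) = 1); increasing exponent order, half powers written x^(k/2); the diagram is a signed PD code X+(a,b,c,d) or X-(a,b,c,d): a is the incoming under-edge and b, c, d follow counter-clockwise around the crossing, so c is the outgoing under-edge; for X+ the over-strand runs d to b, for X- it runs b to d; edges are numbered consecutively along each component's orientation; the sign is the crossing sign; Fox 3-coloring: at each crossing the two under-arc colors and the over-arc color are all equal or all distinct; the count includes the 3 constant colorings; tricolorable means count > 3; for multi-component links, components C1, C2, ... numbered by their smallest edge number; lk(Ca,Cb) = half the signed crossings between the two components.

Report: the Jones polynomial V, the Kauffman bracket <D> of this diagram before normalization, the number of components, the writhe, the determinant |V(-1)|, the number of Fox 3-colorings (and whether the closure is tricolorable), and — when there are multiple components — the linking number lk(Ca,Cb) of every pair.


Jones polynomial: V(x) = -x^-6 + 2x^-5 - 4x^-4 + 5x^-3 - 4x^-2 + 5x^-1 - 3 + 2x - x^2
<D> = -A^-14 + 2A^-10 - 3A^-6 + 5A^-2 - 4A^2 + 5A^6 - 4A^10 + 2A^14 - A^18; writhe -2
components 1, writhe -2 (14 crossings)
3-colorings: 9 of 3^14, det 27 — tricolorable
note: w = -2 (over 14 crossings) is diagram-only; (-A^3)^(2) removes it from V


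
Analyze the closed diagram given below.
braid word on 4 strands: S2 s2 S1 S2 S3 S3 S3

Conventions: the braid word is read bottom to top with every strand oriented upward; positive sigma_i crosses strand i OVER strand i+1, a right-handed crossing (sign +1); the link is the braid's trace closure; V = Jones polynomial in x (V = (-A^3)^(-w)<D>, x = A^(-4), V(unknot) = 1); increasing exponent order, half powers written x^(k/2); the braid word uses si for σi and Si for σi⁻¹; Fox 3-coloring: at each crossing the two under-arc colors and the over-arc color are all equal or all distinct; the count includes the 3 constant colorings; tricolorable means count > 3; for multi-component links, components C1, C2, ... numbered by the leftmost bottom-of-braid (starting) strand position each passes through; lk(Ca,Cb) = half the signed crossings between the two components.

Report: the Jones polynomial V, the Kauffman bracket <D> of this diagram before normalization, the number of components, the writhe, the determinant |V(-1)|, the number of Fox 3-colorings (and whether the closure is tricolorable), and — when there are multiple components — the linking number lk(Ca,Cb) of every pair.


V(x) = -x^-4 + x^-3 + x^-1
bracket: -A^-11 - A^-3 + A, w = -5
1 component, writhe -5, over 7 crossings
det 3, colorings 9 of 3^7 — tricolorable
observation: |V(-1)| = 3: so tricolorable, since 3 divides 3


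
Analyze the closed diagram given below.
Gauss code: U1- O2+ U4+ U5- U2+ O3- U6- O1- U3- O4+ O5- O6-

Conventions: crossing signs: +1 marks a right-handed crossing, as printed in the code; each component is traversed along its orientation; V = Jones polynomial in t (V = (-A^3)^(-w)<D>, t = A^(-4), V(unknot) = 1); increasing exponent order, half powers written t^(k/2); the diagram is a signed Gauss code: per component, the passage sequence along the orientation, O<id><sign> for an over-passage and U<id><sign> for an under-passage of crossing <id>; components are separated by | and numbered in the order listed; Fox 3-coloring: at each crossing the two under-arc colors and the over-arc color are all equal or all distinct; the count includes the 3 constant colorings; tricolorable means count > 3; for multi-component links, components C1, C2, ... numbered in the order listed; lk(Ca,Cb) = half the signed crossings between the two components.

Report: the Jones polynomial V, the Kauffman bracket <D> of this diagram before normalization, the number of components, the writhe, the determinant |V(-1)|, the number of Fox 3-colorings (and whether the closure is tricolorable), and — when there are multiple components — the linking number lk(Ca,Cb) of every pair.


V(t) = -t^-4 + t^-3 + t^-1
bracket: A^-2 + A^6 - A^10, w = -2
1 component, writhe -2, over 6 crossings
det 3, colorings 9 of 3^6 — tricolorable
observation: |V(-1)| = 3: so tricolorable, since 3 divides 3


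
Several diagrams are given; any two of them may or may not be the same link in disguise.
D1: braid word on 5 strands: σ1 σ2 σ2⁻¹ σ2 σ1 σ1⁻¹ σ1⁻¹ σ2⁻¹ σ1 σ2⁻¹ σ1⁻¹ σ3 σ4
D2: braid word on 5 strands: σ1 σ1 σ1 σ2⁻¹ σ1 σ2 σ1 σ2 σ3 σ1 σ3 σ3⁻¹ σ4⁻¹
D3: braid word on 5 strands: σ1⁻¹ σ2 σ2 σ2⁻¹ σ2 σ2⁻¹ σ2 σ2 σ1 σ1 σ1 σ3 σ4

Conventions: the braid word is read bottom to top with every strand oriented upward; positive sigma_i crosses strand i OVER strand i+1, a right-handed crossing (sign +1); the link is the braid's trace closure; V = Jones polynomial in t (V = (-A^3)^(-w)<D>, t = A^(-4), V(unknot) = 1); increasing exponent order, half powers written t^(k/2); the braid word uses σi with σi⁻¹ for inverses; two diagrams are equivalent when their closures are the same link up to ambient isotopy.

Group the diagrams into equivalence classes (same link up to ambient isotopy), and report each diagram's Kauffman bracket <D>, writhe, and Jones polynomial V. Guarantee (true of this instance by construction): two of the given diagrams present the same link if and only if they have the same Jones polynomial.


classes: {D1} | {D2} | {D3}
V(D1) = -t^(-1/2) - t^(1/2)  [13 crossings, <D> = A + A^5, w = +1]
V(D2) = -t^(5/2) - 2t^(9/2) + t^(11/2) - 2t^(13/2) + 2t^(15/2) - t^(17/2) + t^(19/2)  (w +7, c 13, <D> = -A^-17 + A^-13 - 2A^-9 + 2A^-5 - A^-1 + 2A^3 + A^11)
D3 (bracket -A^-5 + A^-1 - A^3 + 2A^7 + A^15; 13 crossings at w = +7): V = -t^(3/2) - 2t^(7/2) + t^(9/2) - t^(11/2) + t^(13/2)
note: comparing 3 Jones polynomials yields 3 groups


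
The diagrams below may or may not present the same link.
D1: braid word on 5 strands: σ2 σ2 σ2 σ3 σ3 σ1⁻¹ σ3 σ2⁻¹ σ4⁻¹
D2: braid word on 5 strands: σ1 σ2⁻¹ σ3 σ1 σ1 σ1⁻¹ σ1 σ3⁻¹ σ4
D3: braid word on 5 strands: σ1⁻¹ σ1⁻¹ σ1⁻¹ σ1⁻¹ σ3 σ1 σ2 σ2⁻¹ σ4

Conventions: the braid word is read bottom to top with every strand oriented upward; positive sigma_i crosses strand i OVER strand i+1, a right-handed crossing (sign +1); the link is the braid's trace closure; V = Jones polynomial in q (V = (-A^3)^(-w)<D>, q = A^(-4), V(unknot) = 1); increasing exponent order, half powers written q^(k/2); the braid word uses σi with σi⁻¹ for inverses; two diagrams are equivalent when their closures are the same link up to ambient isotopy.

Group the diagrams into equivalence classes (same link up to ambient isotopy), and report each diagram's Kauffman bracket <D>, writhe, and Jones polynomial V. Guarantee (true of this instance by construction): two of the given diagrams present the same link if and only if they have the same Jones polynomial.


equivalence classes: {D1} | {D2} | {D3}
D1 (bracket -A^-17 + A^-13 - A^-9 + 2A^-5 + A^3; 9 crossings at w = +3): V = -q^(3/2) - 2q^(7/2) + q^(9/2) - q^(11/2) + q^(13/2)
V(D2) = -q^(1/2) - q^(3/2) - q^(5/2) + q^(9/2)  [9 crossings, <D> = -A^-9 + A^-1 + A^3 + A^7, w = +3]
D3 (bracket A^-1 + A^3 + A^7 - A^15; 9 crossings at w = -1): V = q^(-9/2) - q^(-5/2) - q^(-3/2) - q^(-1/2)
key observation: comparing 3 Jones polynomials yields 3 groups


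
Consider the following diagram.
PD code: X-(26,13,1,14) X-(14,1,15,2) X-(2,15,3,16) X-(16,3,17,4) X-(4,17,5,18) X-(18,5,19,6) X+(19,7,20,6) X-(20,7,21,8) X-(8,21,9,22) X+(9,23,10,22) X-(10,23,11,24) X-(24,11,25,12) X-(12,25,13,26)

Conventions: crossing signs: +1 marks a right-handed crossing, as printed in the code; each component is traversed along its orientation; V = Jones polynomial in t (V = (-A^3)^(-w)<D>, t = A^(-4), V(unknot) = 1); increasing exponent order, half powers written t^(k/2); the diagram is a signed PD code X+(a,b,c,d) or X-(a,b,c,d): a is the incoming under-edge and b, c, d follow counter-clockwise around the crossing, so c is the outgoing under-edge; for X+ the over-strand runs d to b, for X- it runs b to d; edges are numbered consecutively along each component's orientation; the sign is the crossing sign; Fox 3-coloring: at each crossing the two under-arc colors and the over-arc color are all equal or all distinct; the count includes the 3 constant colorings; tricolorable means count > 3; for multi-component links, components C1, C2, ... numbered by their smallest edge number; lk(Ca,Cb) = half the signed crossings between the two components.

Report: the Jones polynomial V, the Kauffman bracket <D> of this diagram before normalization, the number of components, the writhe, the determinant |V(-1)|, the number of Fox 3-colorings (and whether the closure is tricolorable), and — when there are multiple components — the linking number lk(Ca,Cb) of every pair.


V(t) = -t^-13 + t^-12 - t^-11 + t^-10 - t^-9 + t^-8 - t^-7 + t^-6 + t^-4
bracket: -A^-11 - A^-3 + A - A^5 + A^9 - A^13 + A^17 - A^21 + A^25, w = -9
1 component, writhe -9, over 13 crossings
det 9, colorings 9 of 3^13 — tricolorable
observation: |V(-1)| = 9: so tricolorable, since 3 divides 9


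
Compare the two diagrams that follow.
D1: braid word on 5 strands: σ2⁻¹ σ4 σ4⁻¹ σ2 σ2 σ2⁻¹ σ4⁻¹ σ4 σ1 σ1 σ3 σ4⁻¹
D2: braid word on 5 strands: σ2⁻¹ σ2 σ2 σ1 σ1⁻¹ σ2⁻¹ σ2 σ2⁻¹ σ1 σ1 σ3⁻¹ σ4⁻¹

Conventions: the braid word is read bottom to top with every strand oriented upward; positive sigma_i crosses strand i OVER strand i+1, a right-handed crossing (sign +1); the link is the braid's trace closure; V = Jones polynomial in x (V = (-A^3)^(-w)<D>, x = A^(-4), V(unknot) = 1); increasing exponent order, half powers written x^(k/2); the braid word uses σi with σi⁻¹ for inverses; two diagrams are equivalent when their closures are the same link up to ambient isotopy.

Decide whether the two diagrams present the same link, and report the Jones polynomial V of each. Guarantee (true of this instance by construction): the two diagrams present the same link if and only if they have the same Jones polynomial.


same link: yes
V(D1) = 1 + x + x^2 + x^3  [12 crossings, <D> = A^-6 + A^-2 + A^2 + A^6, w = +2]
V(D2) = 1 + x + x^2 + x^3  (w 0, c 12, <D> = A^-12 + A^-8 + A^-4 + 1)
note: from 12 to 12 crossings by R-moves: one link, two diagrams


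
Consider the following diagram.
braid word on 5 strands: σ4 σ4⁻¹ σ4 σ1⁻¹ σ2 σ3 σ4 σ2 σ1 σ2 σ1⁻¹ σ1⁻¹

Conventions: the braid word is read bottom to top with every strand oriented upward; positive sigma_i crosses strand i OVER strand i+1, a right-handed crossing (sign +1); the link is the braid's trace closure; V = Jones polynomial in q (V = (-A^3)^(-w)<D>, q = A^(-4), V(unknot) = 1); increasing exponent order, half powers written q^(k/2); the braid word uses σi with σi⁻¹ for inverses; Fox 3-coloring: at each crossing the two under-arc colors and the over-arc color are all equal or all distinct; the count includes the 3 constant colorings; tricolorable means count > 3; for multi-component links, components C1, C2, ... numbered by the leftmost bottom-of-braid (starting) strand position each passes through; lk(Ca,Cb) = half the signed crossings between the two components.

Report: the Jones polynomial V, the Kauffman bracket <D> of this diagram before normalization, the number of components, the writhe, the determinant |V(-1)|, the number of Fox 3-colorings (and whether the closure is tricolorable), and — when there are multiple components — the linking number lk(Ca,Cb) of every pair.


Jones polynomial: V(q) = 1 + q + q^2 + q^3
<D> = 1 + A^4 + A^8 + A^12; writhe +4
components 3, writhe +4 (12 crossings)
linking number lk(C1,C2) = 0
lk(C1,C3): +1
lk(C2,C3) = 0
3-colorings: 9 of 3^12, det 0 — tricolorable
note: w = +4 (over 12 crossings) is diagram-only; (-A^3)^(-4) removes it from V


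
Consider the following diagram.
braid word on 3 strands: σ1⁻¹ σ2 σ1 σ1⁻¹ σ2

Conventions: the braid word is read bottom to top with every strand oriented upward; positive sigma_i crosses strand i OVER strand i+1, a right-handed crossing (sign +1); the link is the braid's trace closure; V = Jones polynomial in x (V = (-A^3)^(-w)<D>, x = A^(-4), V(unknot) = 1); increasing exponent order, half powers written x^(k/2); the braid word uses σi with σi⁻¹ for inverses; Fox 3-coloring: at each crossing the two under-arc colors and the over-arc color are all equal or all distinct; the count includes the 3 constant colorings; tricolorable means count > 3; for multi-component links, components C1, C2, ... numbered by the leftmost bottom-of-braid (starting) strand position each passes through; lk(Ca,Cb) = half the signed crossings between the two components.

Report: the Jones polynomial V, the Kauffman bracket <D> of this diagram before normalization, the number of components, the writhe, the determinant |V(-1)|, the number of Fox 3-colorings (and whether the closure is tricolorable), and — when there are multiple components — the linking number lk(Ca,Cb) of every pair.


V = -x^(1/2) - x^(5/2)
<D> = A^-7 + A (w = +1)
2 components over 5 crossings, w = +1
lk(C1,C2): +1
3 Fox colorings among 3^5, |V(-1)| = 2: not tricolorable
why: |V(-1)| = 2: so not tricolorable, since 3 does not divide 2


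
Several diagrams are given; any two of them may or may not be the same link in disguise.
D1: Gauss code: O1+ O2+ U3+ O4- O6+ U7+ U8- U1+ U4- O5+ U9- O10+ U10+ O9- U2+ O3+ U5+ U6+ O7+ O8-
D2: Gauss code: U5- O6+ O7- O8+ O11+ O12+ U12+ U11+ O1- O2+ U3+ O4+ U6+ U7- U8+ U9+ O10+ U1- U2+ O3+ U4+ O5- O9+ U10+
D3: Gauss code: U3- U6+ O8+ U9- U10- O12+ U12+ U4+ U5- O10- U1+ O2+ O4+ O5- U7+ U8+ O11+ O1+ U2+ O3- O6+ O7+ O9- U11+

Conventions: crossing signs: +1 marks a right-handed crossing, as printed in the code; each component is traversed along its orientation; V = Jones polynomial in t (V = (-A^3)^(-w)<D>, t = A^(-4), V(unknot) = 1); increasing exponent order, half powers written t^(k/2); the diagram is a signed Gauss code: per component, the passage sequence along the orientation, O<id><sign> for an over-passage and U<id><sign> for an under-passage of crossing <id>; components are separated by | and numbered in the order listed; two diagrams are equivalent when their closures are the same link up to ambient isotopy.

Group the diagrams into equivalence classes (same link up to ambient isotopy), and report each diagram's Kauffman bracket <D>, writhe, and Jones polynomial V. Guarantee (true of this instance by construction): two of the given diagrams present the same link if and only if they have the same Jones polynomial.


equivalence classes: {D1, D2, D3}
D1 (bracket -A^-12 + A^-8 - A^-4 + 2 - A^4 + A^8; 10 crossings at w = +4): V = t - t^2 + 2t^3 - t^4 + t^5 - t^6
D2 (bracket -A^-6 + A^-2 - A^2 + 2A^6 - A^10 + A^14; 12 crossings at w = +6): V = t - t^2 + 2t^3 - t^4 + t^5 - t^6
D3 (bracket -A^-12 + A^-8 - A^-4 + 2 - A^4 + A^8; 12 crossings at w = +4): V = t - t^2 + 2t^3 - t^4 + t^5 - t^6
key observation: all 3 diagrams share one V(t), hence one class


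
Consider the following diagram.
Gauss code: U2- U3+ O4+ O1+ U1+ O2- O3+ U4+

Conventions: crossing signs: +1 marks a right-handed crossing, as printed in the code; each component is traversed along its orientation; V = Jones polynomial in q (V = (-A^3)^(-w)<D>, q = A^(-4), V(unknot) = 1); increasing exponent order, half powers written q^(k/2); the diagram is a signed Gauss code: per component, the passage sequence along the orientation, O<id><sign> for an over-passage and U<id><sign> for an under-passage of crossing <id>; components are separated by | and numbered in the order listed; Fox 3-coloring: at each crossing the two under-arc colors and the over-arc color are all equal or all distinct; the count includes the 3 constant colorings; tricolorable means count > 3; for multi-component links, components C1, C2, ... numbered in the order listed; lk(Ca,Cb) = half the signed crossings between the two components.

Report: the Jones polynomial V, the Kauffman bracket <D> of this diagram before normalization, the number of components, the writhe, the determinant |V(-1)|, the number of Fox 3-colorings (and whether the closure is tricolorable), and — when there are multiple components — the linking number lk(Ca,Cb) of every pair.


V(q) = 1
bracket: A^6, w = +2
1 component, writhe +2, over 4 crossings
det 1, colorings 3 of 3^4 — not tricolorable
observation: det 1 = |V(-1)|; not divisible by 3, so not tricolorable


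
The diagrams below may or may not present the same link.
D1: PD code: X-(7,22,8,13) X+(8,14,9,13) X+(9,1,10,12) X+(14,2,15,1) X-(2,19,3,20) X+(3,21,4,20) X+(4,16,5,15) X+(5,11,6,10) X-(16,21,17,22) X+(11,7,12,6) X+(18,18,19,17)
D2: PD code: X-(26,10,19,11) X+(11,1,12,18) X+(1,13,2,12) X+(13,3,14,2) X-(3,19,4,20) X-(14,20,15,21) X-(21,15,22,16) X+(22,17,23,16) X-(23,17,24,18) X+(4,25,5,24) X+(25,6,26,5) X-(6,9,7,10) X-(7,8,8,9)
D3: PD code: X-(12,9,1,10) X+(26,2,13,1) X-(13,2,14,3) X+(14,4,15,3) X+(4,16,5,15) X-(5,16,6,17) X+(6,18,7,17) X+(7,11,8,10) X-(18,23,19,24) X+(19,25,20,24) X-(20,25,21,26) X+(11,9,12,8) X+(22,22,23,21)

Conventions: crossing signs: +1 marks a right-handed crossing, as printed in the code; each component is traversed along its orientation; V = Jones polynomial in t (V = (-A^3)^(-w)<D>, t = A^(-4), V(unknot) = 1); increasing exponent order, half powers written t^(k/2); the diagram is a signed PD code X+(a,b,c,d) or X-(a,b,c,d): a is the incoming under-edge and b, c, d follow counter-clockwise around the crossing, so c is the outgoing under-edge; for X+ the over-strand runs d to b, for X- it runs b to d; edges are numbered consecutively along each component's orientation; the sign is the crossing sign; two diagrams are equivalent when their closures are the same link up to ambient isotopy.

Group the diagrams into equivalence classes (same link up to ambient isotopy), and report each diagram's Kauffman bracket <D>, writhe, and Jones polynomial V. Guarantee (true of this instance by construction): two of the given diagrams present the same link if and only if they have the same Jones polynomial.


classes: {D1} | {D2} | {D3}
V(D1) = -t^(3/2) - 2t^(7/2) + t^(9/2) - t^(11/2) + t^(13/2)  [11 crossings, <D> = -A^-11 + A^-7 - A^-3 + 2A + A^9, w = +5]
V(D2) = -t^(-3/2) - 2t^(1/2) + t^(3/2) - t^(5/2) + t^(7/2)  (w -1, c 13, <D> = -A^-17 + A^-13 - A^-9 + 2A^-5 + A^3)
D3 (bracket A^-1 + A^7; 13 crossings at w = +3): V = -t^(1/2) - t^(5/2)
note: 3 classes among 3 diagrams; unequal V(t) rules out equality


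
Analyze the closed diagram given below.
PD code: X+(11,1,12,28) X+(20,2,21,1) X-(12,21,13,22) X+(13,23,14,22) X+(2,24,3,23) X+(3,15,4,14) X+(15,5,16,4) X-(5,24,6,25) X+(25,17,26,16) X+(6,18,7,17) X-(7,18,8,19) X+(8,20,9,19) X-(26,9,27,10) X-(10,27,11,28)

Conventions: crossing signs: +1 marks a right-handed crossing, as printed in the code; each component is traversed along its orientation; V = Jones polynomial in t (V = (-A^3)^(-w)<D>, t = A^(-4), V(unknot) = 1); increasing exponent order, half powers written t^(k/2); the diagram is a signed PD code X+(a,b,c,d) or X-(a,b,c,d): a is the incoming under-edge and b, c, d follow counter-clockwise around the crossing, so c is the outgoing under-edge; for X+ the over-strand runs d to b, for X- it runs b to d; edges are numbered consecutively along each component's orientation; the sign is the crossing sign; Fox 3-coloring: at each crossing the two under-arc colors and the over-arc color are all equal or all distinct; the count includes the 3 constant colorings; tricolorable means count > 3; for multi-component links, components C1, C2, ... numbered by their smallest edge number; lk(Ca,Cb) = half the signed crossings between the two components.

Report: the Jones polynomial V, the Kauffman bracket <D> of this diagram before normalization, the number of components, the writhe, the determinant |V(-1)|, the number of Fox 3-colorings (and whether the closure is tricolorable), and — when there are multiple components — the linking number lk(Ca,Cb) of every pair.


Jones polynomial: V(t) = 2t - 2t^2 + 3t^3 - 3t^4 + 2t^5 - 2t^6 + t^7
<D> = A^-16 - 2A^-12 + 2A^-8 - 3A^-4 + 3 - 2A^4 + 2A^8; writhe +4
components 1, writhe +4 (14 crossings)
3-colorings: 9 of 3^14, det 15 — tricolorable
note: |V(-1)| = 15: so tricolorable, since 3 divides 15


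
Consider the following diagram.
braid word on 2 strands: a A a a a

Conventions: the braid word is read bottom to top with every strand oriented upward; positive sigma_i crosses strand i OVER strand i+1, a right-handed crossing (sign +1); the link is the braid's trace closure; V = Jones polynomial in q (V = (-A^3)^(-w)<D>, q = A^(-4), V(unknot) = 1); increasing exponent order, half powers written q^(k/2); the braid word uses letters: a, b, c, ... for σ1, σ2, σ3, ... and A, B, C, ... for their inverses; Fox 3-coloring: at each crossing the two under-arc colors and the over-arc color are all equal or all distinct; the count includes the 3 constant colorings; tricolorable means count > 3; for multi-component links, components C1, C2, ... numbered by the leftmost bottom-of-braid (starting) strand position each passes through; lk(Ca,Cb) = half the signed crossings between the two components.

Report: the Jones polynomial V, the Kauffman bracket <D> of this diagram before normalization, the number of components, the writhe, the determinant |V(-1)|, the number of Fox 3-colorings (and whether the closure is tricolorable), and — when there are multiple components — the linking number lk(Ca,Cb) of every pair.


V = q + q^3 - q^4
<D> = A^-7 - A^-3 - A^5 (w = +3)
1 component over 5 crossings, w = +3
9 Fox colorings among 3^5, |V(-1)| = 3: tricolorable
why: w = +3 (over 5 crossings) is diagram-only; (-A^3)^(-3) removes it from V


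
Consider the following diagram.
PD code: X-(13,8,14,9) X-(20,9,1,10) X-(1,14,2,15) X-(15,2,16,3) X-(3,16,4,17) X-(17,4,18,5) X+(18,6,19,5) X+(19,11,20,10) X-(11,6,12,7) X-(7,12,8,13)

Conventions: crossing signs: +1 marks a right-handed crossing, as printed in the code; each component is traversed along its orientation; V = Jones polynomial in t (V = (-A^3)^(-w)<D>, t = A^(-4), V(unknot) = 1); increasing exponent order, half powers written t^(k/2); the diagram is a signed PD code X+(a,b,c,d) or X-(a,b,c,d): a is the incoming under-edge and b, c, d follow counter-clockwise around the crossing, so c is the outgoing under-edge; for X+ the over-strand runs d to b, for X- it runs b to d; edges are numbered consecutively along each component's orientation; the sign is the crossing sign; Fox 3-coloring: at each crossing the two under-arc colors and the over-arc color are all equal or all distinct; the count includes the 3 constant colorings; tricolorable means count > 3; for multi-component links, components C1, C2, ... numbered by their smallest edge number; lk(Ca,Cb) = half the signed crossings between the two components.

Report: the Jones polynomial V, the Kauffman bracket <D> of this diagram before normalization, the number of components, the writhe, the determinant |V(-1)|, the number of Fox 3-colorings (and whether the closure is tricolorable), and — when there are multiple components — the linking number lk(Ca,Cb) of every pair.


V(t) = t^-8 - 2t^-7 + t^-6 - 2t^-5 + 2t^-4 + t^-2
bracket: A^-10 + 2A^-2 - 2A^2 + A^6 - 2A^10 + A^14, w = -6
1 component, writhe -6, over 10 crossings
det 9, colorings 27 of 3^10 — tricolorable
observation: w = -6 (over 10 crossings) is diagram-only; (-A^3)^(6) removes it from V


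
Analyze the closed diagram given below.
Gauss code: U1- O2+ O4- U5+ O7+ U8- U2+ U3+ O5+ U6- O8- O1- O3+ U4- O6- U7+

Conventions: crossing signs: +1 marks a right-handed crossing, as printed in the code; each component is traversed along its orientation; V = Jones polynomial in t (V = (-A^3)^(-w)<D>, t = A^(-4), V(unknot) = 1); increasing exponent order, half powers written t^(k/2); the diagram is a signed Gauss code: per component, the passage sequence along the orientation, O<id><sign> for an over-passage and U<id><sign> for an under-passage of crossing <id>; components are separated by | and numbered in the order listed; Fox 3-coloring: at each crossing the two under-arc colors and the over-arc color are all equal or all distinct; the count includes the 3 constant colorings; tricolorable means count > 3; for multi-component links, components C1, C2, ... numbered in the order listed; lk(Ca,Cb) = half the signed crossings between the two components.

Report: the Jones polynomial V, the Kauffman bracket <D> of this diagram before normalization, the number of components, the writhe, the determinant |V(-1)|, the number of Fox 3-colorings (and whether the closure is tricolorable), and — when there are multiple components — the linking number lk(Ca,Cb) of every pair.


Jones polynomial: V(t) = -t^-3 + 2t^-2 - 2t^-1 + 3 - 2t + 2t^2 - t^3
<D> = -A^-12 + 2A^-8 - 2A^-4 + 3 - 2A^4 + 2A^8 - A^12; writhe 0
components 1, writhe 0 (8 crossings)
3-colorings: 3 of 3^8, det 13 — not tricolorable
note: w = 0 shifts under R1 moves; the (-A^3)^(0) factor cancels that in V
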